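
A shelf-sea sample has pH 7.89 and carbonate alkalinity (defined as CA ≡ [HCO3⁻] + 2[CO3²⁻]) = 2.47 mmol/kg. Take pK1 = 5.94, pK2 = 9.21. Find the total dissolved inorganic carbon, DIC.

DIC = 2.39 mmol/kg

CA = [HCO3⁻] + 2[CO3²⁻] = (α₁ + 2α₂)·DIC
At pH 7.89: [H⁺]/K1 = 10^-1.95 = 0.011220, K2/[H⁺] = 10^-1.32 = 0.047863
α₁ = 1/(1 + 0.011220 + 0.047863) = 1/1.0591 = 0.9442; α₂ = α₁·K2/[H⁺] = 0.04519
α₁ + 2α₂ = 1.0346
DIC = CA / (α₁ + 2α₂) = 2.47 / 1.0346 = 2.39 mmol/kg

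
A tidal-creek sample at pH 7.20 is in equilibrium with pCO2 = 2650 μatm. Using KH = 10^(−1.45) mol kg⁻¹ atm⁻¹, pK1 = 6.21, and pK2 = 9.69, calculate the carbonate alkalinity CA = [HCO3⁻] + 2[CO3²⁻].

[CO2*] = KH · pCO2 = 10^(−1.45) × 2650×10^-6 = 9.403×10^-5 mol/kg
α₀ = 1/(1 + K1/[H⁺] + K1K2/[H⁺]²) = 1/(1 + 10^+0.99 + 10^-1.50) = 0.09256
DIC = [CO2*]/α₀ = 9.403×10^-5 / 0.09256 = 1.016 mmol/kg
CA = (α₁ + 2α₂)·DIC = (0.9045 + 2×0.002927) × 1.016 = 0.925 mmol/kg

CA = 0.925 mmol/kg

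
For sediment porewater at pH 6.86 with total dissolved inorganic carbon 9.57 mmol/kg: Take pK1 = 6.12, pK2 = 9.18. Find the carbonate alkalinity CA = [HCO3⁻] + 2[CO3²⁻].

CA = [HCO3⁻] + 2[CO3²⁻] = (α₁ + 2α₂)·DIC
At pH 6.86: [H⁺]/K1 = 10^-0.74 = 0.18197, K2/[H⁺] = 10^-2.32 = 0.0047863
α₁ = 1/(1 + 0.18197 + 0.0047863) = 1/1.1868 = 0.8426; α₂ = α₁·K2/[H⁺] = 0.004033
α₁ + 2α₂ = 0.8507
CA = 0.8507 × 9.57 = 8.14 mmol/kg

CA = 8.14 mmol/kg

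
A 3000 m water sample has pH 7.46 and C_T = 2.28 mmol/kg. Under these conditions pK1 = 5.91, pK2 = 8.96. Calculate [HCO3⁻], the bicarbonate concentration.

[HCO3⁻] = 2.15 mmol/kg

α₁ = 1 / (1 + [H⁺]/K1 + K2/[H⁺]) = 1 / (1 + 10^-1.55 + 10^-1.50)
   = 1 / (1 + 0.028184 + 0.031623) = 1/1.0598 = 0.9436
[HCO3⁻] = α₁ × DIC = 0.9436 × 2.28 = 2.15 mmol/kg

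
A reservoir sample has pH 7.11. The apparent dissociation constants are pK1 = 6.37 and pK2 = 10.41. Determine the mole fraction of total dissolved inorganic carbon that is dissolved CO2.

α₀ = 1 / (1 + K1/[H⁺] + K1K2/[H⁺]²) = 1 / (1 + 10^+0.74 + 10^-2.56)
   = 1 / (1 + 5.4954 + 0.0027542) = 1/6.4982 = 0.1539

α₀ = 0.154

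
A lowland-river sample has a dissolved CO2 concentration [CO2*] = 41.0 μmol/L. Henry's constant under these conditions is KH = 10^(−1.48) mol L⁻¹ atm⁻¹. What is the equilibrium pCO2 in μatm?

pCO2 = 1240 μatm

KH = 10^(−1.48) = 3.311×10^-2 mol L⁻¹ atm⁻¹
pCO2 = [CO2*]/KH = 41.0×10^-6 / 3.311×10^-2 = 1.24×10^-3 atm = 1240 μatm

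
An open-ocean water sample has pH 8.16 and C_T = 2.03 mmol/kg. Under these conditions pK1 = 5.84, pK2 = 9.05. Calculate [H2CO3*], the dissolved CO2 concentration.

α₀ = 1 / (1 + K1/[H⁺] + K1K2/[H⁺]²) = 1 / (1 + 10^+2.32 + 10^+1.43)
   = 1 / (1 + 208.93 + 26.915) = 1/236.84 = 0.004222
[CO2*] = α₀ × DIC = 0.004222 × 2.03 = 0.00857 mmol/kg = 8.57 μmol/kg

[CO2*] = 8.57 μmol/kg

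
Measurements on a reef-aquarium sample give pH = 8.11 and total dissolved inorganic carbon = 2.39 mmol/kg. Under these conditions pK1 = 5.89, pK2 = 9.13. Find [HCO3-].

α₁ = 1 / (1 + [H⁺]/K1 + K2/[H⁺]) = 1 / (1 + 10^-2.22 + 10^-1.02)
   = 1 / (1 + 0.0060256 + 0.095499) = 1/1.1015 = 0.9078
[HCO3⁻] = α₁ × DIC = 0.9078 × 2.39 = 2.17 mmol/kg

[HCO3⁻] = 2.17 mmol/kg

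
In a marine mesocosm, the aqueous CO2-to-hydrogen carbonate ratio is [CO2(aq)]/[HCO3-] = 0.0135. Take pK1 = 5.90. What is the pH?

From K1 = [H⁺][HCO3-]/[CO2(aq)]:  pH = pK1 − log₁₀([CO2(aq)]/[HCO3-])
log₁₀(0.0135) = -1.870
pH = 5.90 − (-1.870) = 7.77

pH = 7.77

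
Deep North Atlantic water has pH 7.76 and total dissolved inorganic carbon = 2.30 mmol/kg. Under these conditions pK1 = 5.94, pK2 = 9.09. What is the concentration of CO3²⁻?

α₂ = 1 / (1 + [H⁺]/K2 + [H⁺]²/(K1K2)) = 1 / (1 + 10^+1.33 + 10^-0.49)
   = 1 / (1 + 21.380 + 0.32359) = 1/22.703 = 0.04405
[CO3²⁻] = α₂ × DIC = 0.04405 × 2.30 = 0.101 mmol/kg

[CO3²⁻] = 0.101 mmol/kg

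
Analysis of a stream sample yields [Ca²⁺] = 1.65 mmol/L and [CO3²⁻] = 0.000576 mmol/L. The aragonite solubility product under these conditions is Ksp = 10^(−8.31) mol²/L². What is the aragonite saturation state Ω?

Ksp = 10^(−8.31) = 4.898×10^-9
Ω = [Ca²⁺][CO3²⁻]/Ksp = (1.65×10^-3)(0.000576×10^-3) / 4.898×10^-9 = 0.194

Ω = 0.194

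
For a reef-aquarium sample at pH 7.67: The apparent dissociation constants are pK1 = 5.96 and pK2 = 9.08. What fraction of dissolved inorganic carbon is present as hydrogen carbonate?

α₁ = 1 / (1 + [H⁺]/K1 + K2/[H⁺]) = 1 / (1 + 10^-1.71 + 10^-1.41)
   = 1 / (1 + 0.019498 + 0.038905) = 1/1.0584 = 0.9448

α₁ = 0.945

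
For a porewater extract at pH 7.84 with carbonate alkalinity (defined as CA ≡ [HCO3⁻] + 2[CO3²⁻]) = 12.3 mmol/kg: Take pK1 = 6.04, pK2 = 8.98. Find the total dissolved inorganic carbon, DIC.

DIC = 11.7 mmol/kg

CA = [HCO3⁻] + 2[CO3²⁻] = (α₁ + 2α₂)·DIC
At pH 7.84: [H⁺]/K1 = 10^-1.80 = 0.015849, K2/[H⁺] = 10^-1.14 = 0.072444
α₁ = 1/(1 + 0.015849 + 0.072444) = 1/1.0883 = 0.9189; α₂ = α₁·K2/[H⁺] = 0.06657
α₁ + 2α₂ = 1.0520
DIC = CA / (α₁ + 2α₂) = 12.3 / 1.0520 = 11.7 mmol/kg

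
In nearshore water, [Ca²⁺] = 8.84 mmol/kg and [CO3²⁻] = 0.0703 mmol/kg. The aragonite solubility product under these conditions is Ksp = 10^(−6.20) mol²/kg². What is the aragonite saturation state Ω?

Ksp = 10^(−6.20) = 6.310×10^-7
Ω = [Ca²⁺][CO3²⁻]/Ksp = (8.84×10^-3)(0.0703×10^-3) / 6.310×10^-7 = 0.985

Ω = 0.985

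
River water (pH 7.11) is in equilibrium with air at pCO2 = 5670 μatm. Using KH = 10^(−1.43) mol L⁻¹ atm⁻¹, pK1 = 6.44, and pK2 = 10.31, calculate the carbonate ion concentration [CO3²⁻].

[CO3²⁻] = 0.622 μmol/L

[CO2*] = KH · pCO2 = 10^(−1.43) × 5670×10^-6 = 2.107×10^-4 mol/L
α₀ = 1/(1 + K1/[H⁺] + K1K2/[H⁺]²) = 1/(1 + 10^+0.67 + 10^-2.53) = 0.1760
DIC = [CO2*]/α₀ = 2.107×10^-4 / 0.1760 = 1.197 mmol/L
[CO3²⁻] = α₂·DIC; α₂ = 0.0005196, so [CO3²⁻] = 0.0005196 × 1.197 = 0.000622 mmol/L = 0.622 μmol/L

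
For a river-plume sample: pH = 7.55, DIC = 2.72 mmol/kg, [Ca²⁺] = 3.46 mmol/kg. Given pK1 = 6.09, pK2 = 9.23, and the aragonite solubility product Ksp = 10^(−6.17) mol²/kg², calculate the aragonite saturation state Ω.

α₂ = 1 / (1 + [H⁺]/K2 + [H⁺]²/(K1K2)) = 1 / (1 + 10^+1.68 + 10^+0.22)
   = 1 / (1 + 47.863 + 1.6596) = 1/50.523 = 0.01979
[CO3²⁻] = α₂ × DIC = 0.01979 × 2.72 = 0.05384 mmol/kg
Ksp = 10^(−6.17) = 6.761×10^-7
Ω = [Ca²⁺][CO3²⁻]/Ksp = (3.46×10^-3)(5.384×10^-5) / 6.761×10^-7 = 0.276

Ω = 0.276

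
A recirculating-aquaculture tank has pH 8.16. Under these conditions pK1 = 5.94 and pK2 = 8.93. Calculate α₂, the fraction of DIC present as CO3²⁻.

α₂ = 1 / (1 + [H⁺]/K2 + [H⁺]²/(K1K2)) = 1 / (1 + 10^+0.77 + 10^-1.45)
   = 1 / (1 + 5.8884 + 0.035481) = 1/6.9239 = 0.1444

α₂ = 0.144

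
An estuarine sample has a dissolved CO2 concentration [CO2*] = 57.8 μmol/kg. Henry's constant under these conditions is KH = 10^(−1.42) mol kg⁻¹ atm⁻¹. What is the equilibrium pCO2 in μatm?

KH = 10^(−1.42) = 3.802×10^-2 mol kg⁻¹ atm⁻¹
pCO2 = [CO2*]/KH = 57.8×10^-6 / 3.802×10^-2 = 1.52×10^-3 atm = 1520 μatm

pCO2 = 1520 μatm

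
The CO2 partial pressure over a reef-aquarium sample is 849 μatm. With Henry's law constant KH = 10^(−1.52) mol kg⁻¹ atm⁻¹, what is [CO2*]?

KH = 10^(−1.52) = 3.020×10^-2 mol kg⁻¹ atm⁻¹
[CO2*] = KH · pCO2 = 3.020×10^-2 × 849×10^-6 atm = 2.56×10^-5 mol/kg

[CO2*] = 25.6 μmol/kg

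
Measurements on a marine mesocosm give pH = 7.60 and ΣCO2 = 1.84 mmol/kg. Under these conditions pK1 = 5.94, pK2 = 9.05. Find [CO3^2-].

α₂ = 1 / (1 + [H⁺]/K2 + [H⁺]²/(K1K2)) = 1 / (1 + 10^+1.45 + 10^-0.21)
   = 1 / (1 + 28.184 + 0.61660) = 1/29.800 = 0.03356
[CO3²⁻] = α₂ × DIC = 0.03356 × 1.84 = 0.0617 mmol/kg

[CO3²⁻] = 0.0617 mmol/kg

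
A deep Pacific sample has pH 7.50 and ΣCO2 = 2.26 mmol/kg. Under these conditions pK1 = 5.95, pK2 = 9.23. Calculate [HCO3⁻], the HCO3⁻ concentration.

[HCO3⁻] = 2.16 mmol/kg

α₁ = 1 / (1 + [H⁺]/K1 + K2/[H⁺]) = 1 / (1 + 10^-1.55 + 10^-1.73)
   = 1 / (1 + 0.028184 + 0.018621) = 1/1.0468 = 0.9553
[HCO3⁻] = α₁ × DIC = 0.9553 × 2.26 = 2.16 mmol/kg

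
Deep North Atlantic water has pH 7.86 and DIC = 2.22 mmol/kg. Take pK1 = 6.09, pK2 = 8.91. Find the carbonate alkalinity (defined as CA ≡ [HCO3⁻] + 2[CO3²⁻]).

CA = 2.36 mmol/kg

CA = [HCO3⁻] + 2[CO3²⁻] = (α₁ + 2α₂)·DIC
At pH 7.86: [H⁺]/K1 = 10^-1.77 = 0.016982, K2/[H⁺] = 10^-1.05 = 0.089125
α₁ = 1/(1 + 0.016982 + 0.089125) = 1/1.1061 = 0.9041; α₂ = α₁·K2/[H⁺] = 0.08058
α₁ + 2α₂ = 1.0652
CA = 1.0652 × 2.22 = 2.36 mmol/kg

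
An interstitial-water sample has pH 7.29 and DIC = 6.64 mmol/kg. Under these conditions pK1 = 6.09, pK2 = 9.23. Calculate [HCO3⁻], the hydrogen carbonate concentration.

α₁ = 1 / (1 + [H⁺]/K1 + K2/[H⁺]) = 1 / (1 + 10^-1.20 + 10^-1.94)
   = 1 / (1 + 0.063096 + 0.011482) = 1/1.0746 = 0.9306
[HCO3⁻] = α₁ × DIC = 0.9306 × 6.64 = 6.18 mmol/kg

[HCO3⁻] = 6.18 mmol/kg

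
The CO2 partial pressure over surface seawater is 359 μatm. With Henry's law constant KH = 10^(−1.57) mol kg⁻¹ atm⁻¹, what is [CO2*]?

[CO2*] = 9.66 μmol/kg

KH = 10^(−1.57) = 2.692×10^-2 mol kg⁻¹ atm⁻¹
[CO2*] = KH · pCO2 = 2.692×10^-2 × 359×10^-6 atm = 9.66×10^-6 mol/kg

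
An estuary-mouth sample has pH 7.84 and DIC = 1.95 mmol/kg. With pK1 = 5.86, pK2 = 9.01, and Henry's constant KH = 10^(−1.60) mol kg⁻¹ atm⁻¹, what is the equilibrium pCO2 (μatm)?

α₀ = 1 / (1 + K1/[H⁺] + K1K2/[H⁺]²) = 1 / (1 + 10^+1.98 + 10^+0.81)
   = 1 / (1 + 95.499 + 6.4565) = 1/102.96 = 0.009713
[CO2*] = α₀ × DIC = 0.009713 × 1.95 = 0.01894 mmol/kg = 18.94 μmol/kg
pCO2 = [CO2*]/KH = 1.894×10^-5 / 2.512×10^-2 = 754 μatm

pCO2 = 754 μatm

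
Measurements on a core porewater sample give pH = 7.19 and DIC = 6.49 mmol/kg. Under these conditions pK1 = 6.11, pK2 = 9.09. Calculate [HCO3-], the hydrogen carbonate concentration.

α₁ = 1 / (1 + [H⁺]/K1 + K2/[H⁺]) = 1 / (1 + 10^-1.08 + 10^-1.90)
   = 1 / (1 + 0.083176 + 0.012589) = 1/1.0958 = 0.9126
[HCO3⁻] = α₁ × DIC = 0.9126 × 6.49 = 5.92 mmol/kg

[HCO3⁻] = 5.92 mmol/kg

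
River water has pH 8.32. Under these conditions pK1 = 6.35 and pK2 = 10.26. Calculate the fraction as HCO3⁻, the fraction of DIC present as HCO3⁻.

α₁ = 1 / (1 + [H⁺]/K1 + K2/[H⁺]) = 1 / (1 + 10^-1.97 + 10^-1.94)
   = 1 / (1 + 0.010715 + 0.011482) = 1/1.0222 = 0.9783

α₁ = 0.978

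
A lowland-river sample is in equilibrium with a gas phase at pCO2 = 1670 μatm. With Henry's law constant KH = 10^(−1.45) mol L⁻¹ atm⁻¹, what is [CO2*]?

KH = 10^(−1.45) = 3.548×10^-2 mol L⁻¹ atm⁻¹
[CO2*] = KH · pCO2 = 3.548×10^-2 × 1670×10^-6 atm = 5.93×10^-5 mol/L

[CO2*] = 59.3 μmol/L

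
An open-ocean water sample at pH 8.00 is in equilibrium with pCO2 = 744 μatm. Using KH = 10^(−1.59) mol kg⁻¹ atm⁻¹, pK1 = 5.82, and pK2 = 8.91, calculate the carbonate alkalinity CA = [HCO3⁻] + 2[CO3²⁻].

[CO2*] = KH · pCO2 = 10^(−1.59) × 744×10^-6 = 1.912×10^-5 mol/kg
α₀ = 1/(1 + K1/[H⁺] + K1K2/[H⁺]²) = 1/(1 + 10^+2.18 + 10^+1.27) = 0.005849
DIC = [CO2*]/α₀ = 1.912×10^-5 / 0.005849 = 3.270 mmol/kg
CA = (α₁ + 2α₂)·DIC = (0.8852 + 2×0.1089) × 3.270 = 3.61 mmol/kg

CA = 3.61 mmol/kg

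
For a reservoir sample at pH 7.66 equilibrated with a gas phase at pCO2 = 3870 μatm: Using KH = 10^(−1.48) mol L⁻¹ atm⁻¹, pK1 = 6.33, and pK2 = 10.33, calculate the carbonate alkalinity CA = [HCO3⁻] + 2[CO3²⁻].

CA = 2.75 mmol/L

[CO2*] = KH · pCO2 = 10^(−1.48) × 3870×10^-6 = 1.281×10^-4 mol/L
α₀ = 1/(1 + K1/[H⁺] + K1K2/[H⁺]²) = 1/(1 + 10^+1.33 + 10^-1.34) = 0.04459
DIC = [CO2*]/α₀ = 1.281×10^-4 / 0.04459 = 2.874 mmol/L
CA = (α₁ + 2α₂)·DIC = (0.9534 + 2×0.002038) × 2.874 = 2.75 mmol/L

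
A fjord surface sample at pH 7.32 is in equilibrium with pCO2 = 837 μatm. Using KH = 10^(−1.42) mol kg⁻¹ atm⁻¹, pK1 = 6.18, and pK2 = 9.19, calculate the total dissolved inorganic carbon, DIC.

DIC = 0.477 mmol/kg

[CO2*] = KH · pCO2 = 10^(−1.42) × 837×10^-6 = 3.182×10^-5 mol/kg
α₀ = 1/(1 + K1/[H⁺] + K1K2/[H⁺]²) = 1/(1 + 10^+1.14 + 10^-0.73) = 0.06671
DIC = [CO2*]/α₀ = 3.182×10^-5 / 0.06671 = 0.477 mmol/kg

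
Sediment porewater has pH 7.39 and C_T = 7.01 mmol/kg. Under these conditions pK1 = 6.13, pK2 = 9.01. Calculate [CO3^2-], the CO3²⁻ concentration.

α₂ = 1 / (1 + [H⁺]/K2 + [H⁺]²/(K1K2)) = 1 / (1 + 10^+1.62 + 10^+0.36)
   = 1 / (1 + 41.687 + 2.2909) = 1/44.978 = 0.02223
[CO3²⁻] = α₂ × DIC = 0.02223 × 7.01 = 0.156 mmol/kg

[CO3²⁻] = 0.156 mmol/kg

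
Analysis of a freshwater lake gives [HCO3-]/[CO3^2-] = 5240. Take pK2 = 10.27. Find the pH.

pH = 6.55

From K2 = [H⁺][CO3^2-]/[HCO3-]:  pH = pK2 − log₁₀([HCO3-]/[CO3^2-])
log₁₀(5240) = +3.719
pH = 10.27 − (+3.719) = 6.55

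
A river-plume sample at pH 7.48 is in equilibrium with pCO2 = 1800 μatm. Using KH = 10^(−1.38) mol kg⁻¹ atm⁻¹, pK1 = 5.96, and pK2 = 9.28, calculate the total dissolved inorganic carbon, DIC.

DIC = 2.60 mmol/kg

[CO2*] = KH · pCO2 = 10^(−1.38) × 1800×10^-6 = 7.504×10^-5 mol/kg
α₀ = 1/(1 + K1/[H⁺] + K1K2/[H⁺]²) = 1/(1 + 10^+1.52 + 10^-0.28) = 0.02887
DIC = [CO2*]/α₀ = 7.504×10^-5 / 0.02887 = 2.60 mmol/kg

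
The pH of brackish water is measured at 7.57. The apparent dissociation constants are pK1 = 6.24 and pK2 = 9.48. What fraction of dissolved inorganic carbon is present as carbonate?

α₂ = 1 / (1 + [H⁺]/K2 + [H⁺]²/(K1K2)) = 1 / (1 + 10^+1.91 + 10^+0.58)
   = 1 / (1 + 81.283 + 3.8019) = 1/86.085 = 0.01162

α₂ = 0.0116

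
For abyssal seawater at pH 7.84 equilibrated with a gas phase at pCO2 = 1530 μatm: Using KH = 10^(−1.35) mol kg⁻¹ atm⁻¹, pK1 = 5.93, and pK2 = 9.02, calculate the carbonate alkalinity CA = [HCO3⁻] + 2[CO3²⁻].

[CO2*] = KH · pCO2 = 10^(−1.35) × 1530×10^-6 = 6.834×10^-5 mol/kg
α₀ = 1/(1 + K1/[H⁺] + K1K2/[H⁺]²) = 1/(1 + 10^+1.91 + 10^+0.73) = 0.01141
DIC = [CO2*]/α₀ = 6.834×10^-5 / 0.01141 = 5.990 mmol/kg
CA = (α₁ + 2α₂)·DIC = (0.9273 + 2×0.06127) × 5.990 = 6.29 mmol/kg

CA = 6.29 mmol/kg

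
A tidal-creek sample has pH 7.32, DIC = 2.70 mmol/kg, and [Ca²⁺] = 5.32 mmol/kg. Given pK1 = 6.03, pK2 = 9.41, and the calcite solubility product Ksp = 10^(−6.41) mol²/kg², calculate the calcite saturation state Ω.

Ω = 0.283

α₂ = 1 / (1 + [H⁺]/K2 + [H⁺]²/(K1K2)) = 1 / (1 + 10^+2.09 + 10^+0.80)
   = 1 / (1 + 123.03 + 6.3096) = 1/130.34 = 0.007672
[CO3²⁻] = α₂ × DIC = 0.007672 × 2.70 = 0.02072 mmol/kg
Ksp = 10^(−6.41) = 3.890×10^-7
Ω = [Ca²⁺][CO3²⁻]/Ksp = (5.32×10^-3)(2.072×10^-5) / 3.890×10^-7 = 0.283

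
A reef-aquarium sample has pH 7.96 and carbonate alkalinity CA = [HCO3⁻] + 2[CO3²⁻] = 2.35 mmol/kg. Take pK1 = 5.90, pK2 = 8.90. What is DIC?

CA = [HCO3⁻] + 2[CO3²⁻] = (α₁ + 2α₂)·DIC
At pH 7.96: [H⁺]/K1 = 10^-2.06 = 0.0087096, K2/[H⁺] = 10^-0.94 = 0.11482
α₁ = 1/(1 + 0.0087096 + 0.11482) = 1/1.1235 = 0.8901; α₂ = α₁·K2/[H⁺] = 0.1022
α₁ + 2α₂ = 1.0944
DIC = CA / (α₁ + 2α₂) = 2.35 / 1.0944 = 2.15 mmol/kg

DIC = 2.15 mmol/kg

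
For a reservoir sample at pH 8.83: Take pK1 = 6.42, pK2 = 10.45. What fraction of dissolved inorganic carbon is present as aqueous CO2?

α₀ = 0.00378

α₀ = 1 / (1 + K1/[H⁺] + K1K2/[H⁺]²) = 1 / (1 + 10^+2.41 + 10^+0.79)
   = 1 / (1 + 257.04 + 6.1660) = 1/264.21 = 0.003785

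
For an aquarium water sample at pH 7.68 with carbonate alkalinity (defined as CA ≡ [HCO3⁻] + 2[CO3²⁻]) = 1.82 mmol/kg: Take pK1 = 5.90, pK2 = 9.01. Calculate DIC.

CA = [HCO3⁻] + 2[CO3²⁻] = (α₁ + 2α₂)·DIC
At pH 7.68: [H⁺]/K1 = 10^-1.78 = 0.016596, K2/[H⁺] = 10^-1.33 = 0.046774
α₁ = 1/(1 + 0.016596 + 0.046774) = 1/1.0634 = 0.9404; α₂ = α₁·K2/[H⁺] = 0.04399
α₁ + 2α₂ = 1.0284
DIC = CA / (α₁ + 2α₂) = 1.82 / 1.0284 = 1.77 mmol/kg

DIC = 1.77 mmol/kg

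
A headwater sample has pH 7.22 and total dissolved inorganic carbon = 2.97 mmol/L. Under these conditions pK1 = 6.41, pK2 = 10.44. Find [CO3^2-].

α₂ = 1 / (1 + [H⁺]/K2 + [H⁺]²/(K1K2)) = 1 / (1 + 10^+3.22 + 10^+2.41)
   = 1 / (1 + 1659.6 + 257.04) = 1/1917.6 = 0.0005215
[CO3²⁻] = α₂ × DIC = 0.0005215 × 2.97 = 0.00155 mmol/L = 1.55 μmol/L

[CO3²⁻] = 1.55 μmol/L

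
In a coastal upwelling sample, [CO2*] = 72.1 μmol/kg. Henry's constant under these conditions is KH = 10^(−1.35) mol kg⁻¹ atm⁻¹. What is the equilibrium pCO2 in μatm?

pCO2 = 1610 μatm

KH = 10^(−1.35) = 4.467×10^-2 mol kg⁻¹ atm⁻¹
pCO2 = [CO2*]/KH = 72.1×10^-6 / 4.467×10^-2 = 1.61×10^-3 atm = 1610 μatm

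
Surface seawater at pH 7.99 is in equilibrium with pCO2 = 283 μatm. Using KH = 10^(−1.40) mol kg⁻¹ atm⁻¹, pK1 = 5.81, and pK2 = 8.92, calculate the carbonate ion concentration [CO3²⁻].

[CO3²⁻] = 0.200 mmol/kg

[CO2*] = KH · pCO2 = 10^(−1.40) × 283×10^-6 = 1.127×10^-5 mol/kg
α₀ = 1/(1 + K1/[H⁺] + K1K2/[H⁺]²) = 1/(1 + 10^+2.18 + 10^+1.25) = 0.005878
DIC = [CO2*]/α₀ = 1.127×10^-5 / 0.005878 = 1.917 mmol/kg
[CO3²⁻] = α₂·DIC; α₂ = 0.1045, so [CO3²⁻] = 0.1045 × 1.917 = 0.200 mmol/kg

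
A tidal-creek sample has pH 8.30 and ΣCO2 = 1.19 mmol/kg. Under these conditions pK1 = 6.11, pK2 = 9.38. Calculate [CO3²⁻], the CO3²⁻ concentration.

[CO3²⁻] = 0.0908 mmol/kg

α₂ = 1 / (1 + [H⁺]/K2 + [H⁺]²/(K1K2)) = 1 / (1 + 10^+1.08 + 10^-1.11)
   = 1 / (1 + 12.023 + 0.077625) = 1/13.100 = 0.07633
[CO3²⁻] = α₂ × DIC = 0.07633 × 1.19 = 0.0908 mmol/kg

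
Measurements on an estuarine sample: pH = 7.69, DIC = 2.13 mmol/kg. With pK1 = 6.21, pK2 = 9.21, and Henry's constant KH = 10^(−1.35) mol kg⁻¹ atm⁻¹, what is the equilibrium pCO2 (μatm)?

pCO2 = 1480 μatm

α₀ = 1 / (1 + K1/[H⁺] + K1K2/[H⁺]²) = 1 / (1 + 10^+1.48 + 10^-0.04)
   = 1 / (1 + 30.200 + 0.91201) = 1/32.112 = 0.03114
[CO2*] = α₀ × DIC = 0.03114 × 2.13 = 0.06633 mmol/kg
pCO2 = [CO2*]/KH = 6.633×10^-5 / 4.467×10^-2 = 1480 μatm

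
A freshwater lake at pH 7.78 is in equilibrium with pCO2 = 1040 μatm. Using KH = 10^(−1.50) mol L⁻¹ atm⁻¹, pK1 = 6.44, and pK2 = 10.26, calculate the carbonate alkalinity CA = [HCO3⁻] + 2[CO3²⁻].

CA = 0.724 mmol/L

[CO2*] = KH · pCO2 = 10^(−1.50) × 1040×10^-6 = 3.289×10^-5 mol/L
α₀ = 1/(1 + K1/[H⁺] + K1K2/[H⁺]²) = 1/(1 + 10^+1.34 + 10^-1.14) = 0.04357
DIC = [CO2*]/α₀ = 3.289×10^-5 / 0.04357 = 0.7548 mmol/L
CA = (α₁ + 2α₂)·DIC = (0.9533 + 2×0.003157) × 0.7548 = 0.724 mmol/L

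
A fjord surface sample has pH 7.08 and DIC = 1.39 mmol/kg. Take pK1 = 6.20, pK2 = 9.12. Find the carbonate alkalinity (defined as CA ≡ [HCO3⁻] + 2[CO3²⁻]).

CA = [HCO3⁻] + 2[CO3²⁻] = (α₁ + 2α₂)·DIC
At pH 7.08: [H⁺]/K1 = 10^-0.88 = 0.13183, K2/[H⁺] = 10^-2.04 = 0.0091201
α₁ = 1/(1 + 0.13183 + 0.0091201) = 1/1.1409 = 0.8765; α₂ = α₁·K2/[H⁺] = 0.007993
α₁ + 2α₂ = 0.8925
CA = 0.8925 × 1.39 = 1.24 mmol/kg

CA = 1.24 mmol/kg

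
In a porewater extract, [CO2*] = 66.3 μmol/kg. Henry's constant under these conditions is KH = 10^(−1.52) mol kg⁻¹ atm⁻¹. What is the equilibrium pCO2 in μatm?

KH = 10^(−1.52) = 3.020×10^-2 mol kg⁻¹ atm⁻¹
pCO2 = [CO2*]/KH = 66.3×10^-6 / 3.020×10^-2 = 2.20×10^-3 atm = 2200 μatm

pCO2 = 2200 μatm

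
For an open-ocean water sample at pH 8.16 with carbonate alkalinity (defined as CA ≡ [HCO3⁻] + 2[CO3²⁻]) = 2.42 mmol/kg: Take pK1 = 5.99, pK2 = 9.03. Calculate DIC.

CA = [HCO3⁻] + 2[CO3²⁻] = (α₁ + 2α₂)·DIC
At pH 8.16: [H⁺]/K1 = 10^-2.17 = 0.0067608, K2/[H⁺] = 10^-0.87 = 0.13490
α₁ = 1/(1 + 0.0067608 + 0.13490) = 1/1.1417 = 0.8759; α₂ = α₁·K2/[H⁺] = 0.1182
α₁ + 2α₂ = 1.1122
DIC = CA / (α₁ + 2α₂) = 2.42 / 1.1122 = 2.18 mmol/kg

DIC = 2.18 mmol/kg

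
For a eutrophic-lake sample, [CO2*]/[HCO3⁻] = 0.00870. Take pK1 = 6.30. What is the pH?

From K1 = [H⁺][HCO3⁻]/[CO2*]:  pH = pK1 − log₁₀([CO2*]/[HCO3⁻])
log₁₀(0.00870) = -2.060
pH = 6.30 − (-2.060) = 8.36

pH = 8.36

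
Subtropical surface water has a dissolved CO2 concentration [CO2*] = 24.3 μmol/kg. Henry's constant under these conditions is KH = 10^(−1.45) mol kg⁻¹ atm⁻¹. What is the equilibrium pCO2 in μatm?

KH = 10^(−1.45) = 3.548×10^-2 mol kg⁻¹ atm⁻¹
pCO2 = [CO2*]/KH = 24.3×10^-6 / 3.548×10^-2 = 6.85×10^-4 atm = 685 μatm

pCO2 = 685 μatm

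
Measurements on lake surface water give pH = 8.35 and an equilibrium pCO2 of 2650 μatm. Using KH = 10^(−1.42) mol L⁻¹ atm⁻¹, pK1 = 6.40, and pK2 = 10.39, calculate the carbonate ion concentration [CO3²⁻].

[CO2*] = KH · pCO2 = 10^(−1.42) × 2650×10^-6 = 1.008×10^-4 mol/L
α₀ = 1/(1 + K1/[H⁺] + K1K2/[H⁺]²) = 1/(1 + 10^+1.95 + 10^-0.09) = 0.01100
DIC = [CO2*]/α₀ = 1.008×10^-4 / 0.01100 = 9.162 mmol/L
[CO3²⁻] = α₂·DIC; α₂ = 0.008938, so [CO3²⁻] = 0.008938 × 9.162 = 0.0819 mmol/L

[CO3²⁻] = 0.0819 mmol/L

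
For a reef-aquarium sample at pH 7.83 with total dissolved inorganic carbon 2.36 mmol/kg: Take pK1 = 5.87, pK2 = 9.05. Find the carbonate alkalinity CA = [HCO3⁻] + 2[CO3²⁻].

CA = [HCO3⁻] + 2[CO3²⁻] = (α₁ + 2α₂)·DIC
At pH 7.83: [H⁺]/K1 = 10^-1.96 = 0.010965, K2/[H⁺] = 10^-1.22 = 0.060256
α₁ = 1/(1 + 0.010965 + 0.060256) = 1/1.0712 = 0.9335; α₂ = α₁·K2/[H⁺] = 0.05625
α₁ + 2α₂ = 1.0460
CA = 1.0460 × 2.36 = 2.47 mmol/kg

CA = 2.47 mmol/kg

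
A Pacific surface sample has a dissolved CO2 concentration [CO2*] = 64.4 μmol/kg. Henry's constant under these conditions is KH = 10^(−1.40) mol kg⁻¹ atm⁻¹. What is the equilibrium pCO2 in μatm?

KH = 10^(−1.40) = 3.981×10^-2 mol kg⁻¹ atm⁻¹
pCO2 = [CO2*]/KH = 64.4×10^-6 / 3.981×10^-2 = 1.62×10^-3 atm = 1620 μatm

pCO2 = 1620 μatm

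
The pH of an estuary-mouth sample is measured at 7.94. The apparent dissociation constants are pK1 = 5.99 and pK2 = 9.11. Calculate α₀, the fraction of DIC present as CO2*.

α₀ = 0.0104

α₀ = 1 / (1 + K1/[H⁺] + K1K2/[H⁺]²) = 1 / (1 + 10^+1.95 + 10^+0.78)
   = 1 / (1 + 89.125 + 6.0256) = 1/96.151 = 0.01040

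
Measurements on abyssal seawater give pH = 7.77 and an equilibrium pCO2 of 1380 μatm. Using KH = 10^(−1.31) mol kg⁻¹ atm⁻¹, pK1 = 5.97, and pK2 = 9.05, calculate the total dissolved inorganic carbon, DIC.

DIC = 4.56 mmol/kg

[CO2*] = KH · pCO2 = 10^(−1.31) × 1380×10^-6 = 6.759×10^-5 mol/kg
α₀ = 1/(1 + K1/[H⁺] + K1K2/[H⁺]²) = 1/(1 + 10^+1.80 + 10^+0.52) = 0.01484
DIC = [CO2*]/α₀ = 6.759×10^-5 / 0.01484 = 4.56 mmol/kg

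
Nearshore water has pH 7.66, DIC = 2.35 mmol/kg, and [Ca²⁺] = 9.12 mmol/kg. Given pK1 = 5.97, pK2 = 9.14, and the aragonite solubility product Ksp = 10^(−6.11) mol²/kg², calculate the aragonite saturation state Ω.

α₂ = 1 / (1 + [H⁺]/K2 + [H⁺]²/(K1K2)) = 1 / (1 + 10^+1.48 + 10^-0.21)
   = 1 / (1 + 30.200 + 0.61660) = 1/31.816 = 0.03143
[CO3²⁻] = α₂ × DIC = 0.03143 × 2.35 = 0.07386 mmol/kg
Ksp = 10^(−6.11) = 7.762×10^-7
Ω = [Ca²⁺][CO3²⁻]/Ksp = (9.12×10^-3)(7.386×10^-5) / 7.762×10^-7 = 0.868

Ω = 0.868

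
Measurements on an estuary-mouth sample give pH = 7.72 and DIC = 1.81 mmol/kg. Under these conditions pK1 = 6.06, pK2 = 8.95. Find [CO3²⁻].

[CO3²⁻] = 0.0986 mmol/kg

α₂ = 1 / (1 + [H⁺]/K2 + [H⁺]²/(K1K2)) = 1 / (1 + 10^+1.23 + 10^-0.43)
   = 1 / (1 + 16.982 + 0.37154) = 1/18.354 = 0.05448
[CO3²⁻] = α₂ × DIC = 0.05448 × 1.81 = 0.0986 mmol/kg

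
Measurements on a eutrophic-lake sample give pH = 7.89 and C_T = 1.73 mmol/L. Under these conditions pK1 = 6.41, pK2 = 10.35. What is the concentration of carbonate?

α₂ = 1 / (1 + [H⁺]/K2 + [H⁺]²/(K1K2)) = 1 / (1 + 10^+2.46 + 10^+0.98)
   = 1 / (1 + 288.40 + 9.5499) = 1/298.95 = 0.003345
[CO3²⁻] = α₂ × DIC = 0.003345 × 1.73 = 0.00579 mmol/L = 5.79 μmol/L

[CO3²⁻] = 5.79 μmol/L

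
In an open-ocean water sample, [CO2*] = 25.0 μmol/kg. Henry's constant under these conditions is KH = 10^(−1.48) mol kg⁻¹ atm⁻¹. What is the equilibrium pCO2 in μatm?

pCO2 = 755 μatm

KH = 10^(−1.48) = 3.311×10^-2 mol kg⁻¹ atm⁻¹
pCO2 = [CO2*]/KH = 25.0×10^-6 / 3.311×10^-2 = 7.55×10^-4 atm = 755 μatm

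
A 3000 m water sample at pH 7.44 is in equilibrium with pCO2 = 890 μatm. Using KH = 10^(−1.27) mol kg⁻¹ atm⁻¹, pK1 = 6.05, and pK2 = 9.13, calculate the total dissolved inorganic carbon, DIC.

[CO2*] = KH · pCO2 = 10^(−1.27) × 890×10^-6 = 4.780×10^-5 mol/kg
α₀ = 1/(1 + K1/[H⁺] + K1K2/[H⁺]²) = 1/(1 + 10^+1.39 + 10^-0.30) = 0.03839
DIC = [CO2*]/α₀ = 4.780×10^-5 / 0.03839 = 1.24 mmol/kg

DIC = 1.24 mmol/kg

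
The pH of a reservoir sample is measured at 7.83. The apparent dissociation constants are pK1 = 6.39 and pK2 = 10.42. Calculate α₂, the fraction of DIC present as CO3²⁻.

α₂ = 1 / (1 + [H⁺]/K2 + [H⁺]²/(K1K2)) = 1 / (1 + 10^+2.59 + 10^+1.15)
   = 1 / (1 + 389.05 + 14.125) = 1/404.17 = 0.002474

α₂ = 0.00247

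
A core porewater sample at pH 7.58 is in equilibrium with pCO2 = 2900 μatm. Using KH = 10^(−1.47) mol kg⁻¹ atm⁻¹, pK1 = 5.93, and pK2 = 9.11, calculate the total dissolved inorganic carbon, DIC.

DIC = 4.62 mmol/kg

[CO2*] = KH · pCO2 = 10^(−1.47) × 2900×10^-6 = 9.826×10^-5 mol/kg
α₀ = 1/(1 + K1/[H⁺] + K1K2/[H⁺]²) = 1/(1 + 10^+1.65 + 10^+0.12) = 0.02128
DIC = [CO2*]/α₀ = 9.826×10^-5 / 0.02128 = 4.62 mmol/kg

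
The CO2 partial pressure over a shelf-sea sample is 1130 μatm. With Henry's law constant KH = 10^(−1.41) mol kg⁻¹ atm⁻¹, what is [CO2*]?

KH = 10^(−1.41) = 3.890×10^-2 mol kg⁻¹ atm⁻¹
[CO2*] = KH · pCO2 = 3.890×10^-2 × 1130×10^-6 atm = 4.40×10^-5 mol/kg

[CO2*] = 44.0 μmol/kg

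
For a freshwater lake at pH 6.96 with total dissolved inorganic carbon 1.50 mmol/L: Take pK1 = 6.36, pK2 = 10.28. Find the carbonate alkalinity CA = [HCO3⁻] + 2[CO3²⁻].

CA = [HCO3⁻] + 2[CO3²⁻] = (α₁ + 2α₂)·DIC
At pH 6.96: [H⁺]/K1 = 10^-0.60 = 0.25119, K2/[H⁺] = 10^-3.32 = 0.00047863
α₁ = 1/(1 + 0.25119 + 0.00047863) = 1/1.2517 = 0.7989; α₂ = α₁·K2/[H⁺] = 0.0003824
α₁ + 2α₂ = 0.7997
CA = 0.7997 × 1.50 = 1.20 mmol/L

CA = 1.20 mmol/L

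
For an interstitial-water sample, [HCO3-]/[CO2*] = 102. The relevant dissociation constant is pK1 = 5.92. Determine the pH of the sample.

pH = 7.93

From K1 = [H⁺][HCO3-]/[CO2*]:  pH = pK1 + log₁₀([HCO3-]/[CO2*])
log₁₀(102) = +2.009
pH = 5.92 + (+2.009) = 7.93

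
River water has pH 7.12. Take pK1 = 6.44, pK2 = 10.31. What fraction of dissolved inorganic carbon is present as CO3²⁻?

α₂ = 1 / (1 + [H⁺]/K2 + [H⁺]²/(K1K2)) = 1 / (1 + 10^+3.19 + 10^+2.51)
   = 1 / (1 + 1548.8 + 323.59) = 1/1873.4 = 0.0005338

α₂ = 0.000534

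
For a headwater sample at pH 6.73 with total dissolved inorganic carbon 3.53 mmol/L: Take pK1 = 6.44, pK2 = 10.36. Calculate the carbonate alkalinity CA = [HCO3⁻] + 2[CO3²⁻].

CA = 2.33 mmol/L

CA = [HCO3⁻] + 2[CO3²⁻] = (α₁ + 2α₂)·DIC
At pH 6.73: [H⁺]/K1 = 10^-0.29 = 0.51286, K2/[H⁺] = 10^-3.63 = 0.00023442
α₁ = 1/(1 + 0.51286 + 0.00023442) = 1/1.5131 = 0.6609; α₂ = α₁·K2/[H⁺] = 0.0001549
α₁ + 2α₂ = 0.6612
CA = 0.6612 × 3.53 = 2.33 mmol/L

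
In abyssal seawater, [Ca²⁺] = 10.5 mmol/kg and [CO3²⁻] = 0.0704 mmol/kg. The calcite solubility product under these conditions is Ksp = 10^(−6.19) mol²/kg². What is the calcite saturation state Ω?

Ω = 1.14

Ksp = 10^(−6.19) = 6.457×10^-7
Ω = [Ca²⁺][CO3²⁻]/Ksp = (10.5×10^-3)(0.0704×10^-3) / 6.457×10^-7 = 1.14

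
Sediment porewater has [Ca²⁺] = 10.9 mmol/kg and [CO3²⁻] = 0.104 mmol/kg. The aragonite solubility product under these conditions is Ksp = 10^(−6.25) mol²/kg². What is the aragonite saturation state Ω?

Ω = 2.02

Ksp = 10^(−6.25) = 5.623×10^-7
Ω = [Ca²⁺][CO3²⁻]/Ksp = (10.9×10^-3)(0.104×10^-3) / 5.623×10^-7 = 2.02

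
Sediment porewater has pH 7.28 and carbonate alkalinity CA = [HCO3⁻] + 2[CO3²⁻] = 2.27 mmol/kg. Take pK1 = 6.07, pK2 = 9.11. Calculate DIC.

DIC = 2.37 mmol/kg

CA = [HCO3⁻] + 2[CO3²⁻] = (α₁ + 2α₂)·DIC
At pH 7.28: [H⁺]/K1 = 10^-1.21 = 0.061660, K2/[H⁺] = 10^-1.83 = 0.014791
α₁ = 1/(1 + 0.061660 + 0.014791) = 1/1.0765 = 0.9290; α₂ = α₁·K2/[H⁺] = 0.01374
α₁ + 2α₂ = 0.9565
DIC = CA / (α₁ + 2α₂) = 2.27 / 0.9565 = 2.37 mmol/kg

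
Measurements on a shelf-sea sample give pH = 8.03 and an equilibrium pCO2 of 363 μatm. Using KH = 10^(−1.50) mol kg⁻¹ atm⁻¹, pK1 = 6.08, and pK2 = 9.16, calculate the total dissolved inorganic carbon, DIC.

DIC = 1.11 mmol/kg

[CO2*] = KH · pCO2 = 10^(−1.50) × 363×10^-6 = 1.148×10^-5 mol/kg
α₀ = 1/(1 + K1/[H⁺] + K1K2/[H⁺]²) = 1/(1 + 10^+1.95 + 10^+0.82) = 0.01034
DIC = [CO2*]/α₀ = 1.148×10^-5 / 0.01034 = 1.11 mmol/kg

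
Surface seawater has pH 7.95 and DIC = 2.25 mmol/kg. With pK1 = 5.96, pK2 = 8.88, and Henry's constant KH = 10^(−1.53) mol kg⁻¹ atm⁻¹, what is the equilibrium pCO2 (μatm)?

α₀ = 1 / (1 + K1/[H⁺] + K1K2/[H⁺]²) = 1 / (1 + 10^+1.99 + 10^+1.06)
   = 1 / (1 + 97.724 + 11.482) = 1/110.21 = 0.009074
[CO2*] = α₀ × DIC = 0.009074 × 2.25 = 0.02042 mmol/kg
pCO2 = [CO2*]/KH = 2.042×10^-5 / 2.951×10^-2 = 692 μatm

pCO2 = 692 μatm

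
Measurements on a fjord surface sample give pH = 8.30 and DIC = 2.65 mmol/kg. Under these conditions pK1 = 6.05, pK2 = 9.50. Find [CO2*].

[CO2*] = 13.9 μmol/kg

α₀ = 1 / (1 + K1/[H⁺] + K1K2/[H⁺]²) = 1 / (1 + 10^+2.25 + 10^+1.05)
   = 1 / (1 + 177.83 + 11.220) = 1/190.05 = 0.005262
[CO2*] = α₀ × DIC = 0.005262 × 2.65 = 0.0139 mmol/kg = 13.9 μmol/kg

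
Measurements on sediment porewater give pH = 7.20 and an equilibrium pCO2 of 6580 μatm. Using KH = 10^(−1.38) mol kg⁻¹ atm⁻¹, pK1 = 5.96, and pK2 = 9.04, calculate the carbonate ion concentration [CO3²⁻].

[CO3²⁻] = 0.0689 mmol/kg

[CO2*] = KH · pCO2 = 10^(−1.38) × 6580×10^-6 = 2.743×10^-4 mol/kg
α₀ = 1/(1 + K1/[H⁺] + K1K2/[H⁺]²) = 1/(1 + 10^+1.24 + 10^-0.60) = 0.05368
DIC = [CO2*]/α₀ = 2.743×10^-4 / 0.05368 = 5.110 mmol/kg
[CO3²⁻] = α₂·DIC; α₂ = 0.01348, so [CO3²⁻] = 0.01348 × 5.110 = 0.0689 mmol/kg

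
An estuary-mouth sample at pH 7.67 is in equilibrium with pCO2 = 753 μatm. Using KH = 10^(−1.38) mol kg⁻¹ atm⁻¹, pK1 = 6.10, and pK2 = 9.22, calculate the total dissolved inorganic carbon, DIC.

[CO2*] = KH · pCO2 = 10^(−1.38) × 753×10^-6 = 3.139×10^-5 mol/kg
α₀ = 1/(1 + K1/[H⁺] + K1K2/[H⁺]²) = 1/(1 + 10^+1.57 + 10^+0.02) = 0.02551
DIC = [CO2*]/α₀ = 3.139×10^-5 / 0.02551 = 1.23 mmol/kg

DIC = 1.23 mmol/kg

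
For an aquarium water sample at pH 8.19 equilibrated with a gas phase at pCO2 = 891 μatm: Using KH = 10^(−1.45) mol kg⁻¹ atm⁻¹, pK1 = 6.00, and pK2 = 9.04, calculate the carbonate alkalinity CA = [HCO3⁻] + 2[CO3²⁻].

CA = 6.28 mmol/kg

[CO2*] = KH · pCO2 = 10^(−1.45) × 891×10^-6 = 3.161×10^-5 mol/kg
α₀ = 1/(1 + K1/[H⁺] + K1K2/[H⁺]²) = 1/(1 + 10^+2.19 + 10^+1.34) = 0.005626
DIC = [CO2*]/α₀ = 3.161×10^-5 / 0.005626 = 5.620 mmol/kg
CA = (α₁ + 2α₂)·DIC = (0.8713 + 2×0.1231) × 5.620 = 6.28 mmol/kg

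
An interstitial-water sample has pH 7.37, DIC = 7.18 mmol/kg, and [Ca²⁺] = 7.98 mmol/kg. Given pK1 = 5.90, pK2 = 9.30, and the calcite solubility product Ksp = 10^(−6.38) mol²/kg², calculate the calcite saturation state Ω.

α₂ = 1 / (1 + [H⁺]/K2 + [H⁺]²/(K1K2)) = 1 / (1 + 10^+1.93 + 10^+0.46)
   = 1 / (1 + 85.114 + 2.8840) = 1/88.998 = 0.01124
[CO3²⁻] = α₂ × DIC = 0.01124 × 7.18 = 0.08068 mmol/kg
Ksp = 10^(−6.38) = 4.169×10^-7
Ω = [Ca²⁺][CO3²⁻]/Ksp = (7.98×10^-3)(8.068×10^-5) / 4.169×10^-7 = 1.54

Ω = 1.54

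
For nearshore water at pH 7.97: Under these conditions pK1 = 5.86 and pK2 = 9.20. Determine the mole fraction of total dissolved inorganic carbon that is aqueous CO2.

α₀ = 1 / (1 + K1/[H⁺] + K1K2/[H⁺]²) = 1 / (1 + 10^+2.11 + 10^+0.88)
   = 1 / (1 + 128.82 + 7.5858) = 1/137.41 = 0.007277

α₀ = 0.00728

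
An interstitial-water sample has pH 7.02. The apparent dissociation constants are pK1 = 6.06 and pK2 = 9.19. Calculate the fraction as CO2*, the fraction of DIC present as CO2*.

α₀ = 0.0982

α₀ = 1 / (1 + K1/[H⁺] + K1K2/[H⁺]²) = 1 / (1 + 10^+0.96 + 10^-1.21)
   = 1 / (1 + 9.1201 + 0.061660) = 1/10.182 = 0.09821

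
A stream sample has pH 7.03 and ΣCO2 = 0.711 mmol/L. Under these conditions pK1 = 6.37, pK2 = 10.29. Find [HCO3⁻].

[HCO3⁻] = 0.583 mmol/L

α₁ = 1 / (1 + [H⁺]/K1 + K2/[H⁺]) = 1 / (1 + 10^-0.66 + 10^-3.26)
   = 1 / (1 + 0.21878 + 0.00054954) = 1/1.2193 = 0.8201
[HCO3⁻] = α₁ × DIC = 0.8201 × 0.711 = 0.583 mmol/L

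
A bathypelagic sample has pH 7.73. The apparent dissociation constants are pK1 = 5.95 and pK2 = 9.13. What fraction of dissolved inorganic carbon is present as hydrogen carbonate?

α₁ = 1 / (1 + [H⁺]/K1 + K2/[H⁺]) = 1 / (1 + 10^-1.78 + 10^-1.40)
   = 1 / (1 + 0.016596 + 0.039811) = 1/1.0564 = 0.9466

α₁ = 0.947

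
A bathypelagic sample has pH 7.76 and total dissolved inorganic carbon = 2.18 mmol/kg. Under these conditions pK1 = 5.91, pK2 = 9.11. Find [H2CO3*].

[CO2*] = 0.0291 mmol/kg

α₀ = 1 / (1 + K1/[H⁺] + K1K2/[H⁺]²) = 1 / (1 + 10^+1.85 + 10^+0.50)
   = 1 / (1 + 70.795 + 3.1623) = 1/74.957 = 0.01334
[CO2*] = α₀ × DIC = 0.01334 × 2.18 = 0.0291 mmol/kg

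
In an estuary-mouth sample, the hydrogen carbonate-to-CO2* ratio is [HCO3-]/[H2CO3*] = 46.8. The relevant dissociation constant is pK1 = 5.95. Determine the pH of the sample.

From K1 = [H⁺][HCO3-]/[H2CO3*]:  pH = pK1 + log₁₀([HCO3-]/[H2CO3*])
log₁₀(46.8) = +1.670
pH = 5.95 + (+1.670) = 7.62

pH = 7.62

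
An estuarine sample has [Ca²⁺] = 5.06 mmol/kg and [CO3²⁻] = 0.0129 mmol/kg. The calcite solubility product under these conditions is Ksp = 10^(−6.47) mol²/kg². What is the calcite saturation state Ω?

Ksp = 10^(−6.47) = 3.388×10^-7
Ω = [Ca²⁺][CO3²⁻]/Ksp = (5.06×10^-3)(0.0129×10^-3) / 3.388×10^-7 = 0.193

Ω = 0.193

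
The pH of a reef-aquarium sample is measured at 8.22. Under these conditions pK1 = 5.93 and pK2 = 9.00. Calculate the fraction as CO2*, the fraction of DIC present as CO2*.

α₀ = 0.00438

α₀ = 1 / (1 + K1/[H⁺] + K1K2/[H⁺]²) = 1 / (1 + 10^+2.29 + 10^+1.51)
   = 1 / (1 + 194.98 + 32.359) = 1/228.34 = 0.004379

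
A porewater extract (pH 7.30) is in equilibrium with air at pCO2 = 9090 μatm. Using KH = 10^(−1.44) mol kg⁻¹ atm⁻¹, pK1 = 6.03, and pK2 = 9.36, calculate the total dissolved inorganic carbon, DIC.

DIC = 6.53 mmol/kg

[CO2*] = KH · pCO2 = 10^(−1.44) × 9090×10^-6 = 3.300×10^-4 mol/kg
α₀ = 1/(1 + K1/[H⁺] + K1K2/[H⁺]²) = 1/(1 + 10^+1.27 + 10^-0.79) = 0.05055
DIC = [CO2*]/α₀ = 3.300×10^-4 / 0.05055 = 6.53 mmol/kg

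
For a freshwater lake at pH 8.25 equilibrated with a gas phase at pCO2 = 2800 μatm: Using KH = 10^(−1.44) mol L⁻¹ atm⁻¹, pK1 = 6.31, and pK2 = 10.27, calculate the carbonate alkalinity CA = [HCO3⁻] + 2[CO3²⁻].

CA = 9.02 mmol/L

[CO2*] = KH · pCO2 = 10^(−1.44) × 2800×10^-6 = 1.017×10^-4 mol/L
α₀ = 1/(1 + K1/[H⁺] + K1K2/[H⁺]²) = 1/(1 + 10^+1.94 + 10^-0.08) = 0.01125
DIC = [CO2*]/α₀ = 1.017×10^-4 / 0.01125 = 9.041 mmol/L
CA = (α₁ + 2α₂)·DIC = (0.9794 + 2×0.009353) × 9.041 = 9.02 mmol/L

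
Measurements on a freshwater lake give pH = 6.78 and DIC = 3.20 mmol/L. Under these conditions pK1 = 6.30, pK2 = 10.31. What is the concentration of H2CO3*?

[CO2*] = 0.796 mmol/L

α₀ = 1 / (1 + K1/[H⁺] + K1K2/[H⁺]²) = 1 / (1 + 10^+0.48 + 10^-3.05)
   = 1 / (1 + 3.0200 + 0.00089125) = 1/4.0208 = 0.2487
[CO2*] = α₀ × DIC = 0.2487 × 3.20 = 0.796 mmol/L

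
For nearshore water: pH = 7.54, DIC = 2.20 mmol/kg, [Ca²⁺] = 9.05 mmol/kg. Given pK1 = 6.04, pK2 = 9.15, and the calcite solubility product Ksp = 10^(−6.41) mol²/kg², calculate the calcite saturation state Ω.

α₂ = 1 / (1 + [H⁺]/K2 + [H⁺]²/(K1K2)) = 1 / (1 + 10^+1.61 + 10^+0.11)
   = 1 / (1 + 40.738 + 1.2882) = 1/43.026 = 0.02324
[CO3²⁻] = α₂ × DIC = 0.02324 × 2.20 = 0.05113 mmol/kg
Ksp = 10^(−6.41) = 3.890×10^-7
Ω = [Ca²⁺][CO3²⁻]/Ksp = (9.05×10^-3)(5.113×10^-5) / 3.890×10^-7 = 1.19

Ω = 1.19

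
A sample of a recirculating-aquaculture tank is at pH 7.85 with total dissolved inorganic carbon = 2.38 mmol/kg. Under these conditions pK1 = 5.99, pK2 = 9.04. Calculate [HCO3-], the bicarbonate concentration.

α₁ = 1 / (1 + [H⁺]/K1 + K2/[H⁺]) = 1 / (1 + 10^-1.86 + 10^-1.19)
   = 1 / (1 + 0.013804 + 0.064565) = 1/1.0784 = 0.9273
[HCO3⁻] = α₁ × DIC = 0.9273 × 2.38 = 2.21 mmol/kg

[HCO3⁻] = 2.21 mmol/kg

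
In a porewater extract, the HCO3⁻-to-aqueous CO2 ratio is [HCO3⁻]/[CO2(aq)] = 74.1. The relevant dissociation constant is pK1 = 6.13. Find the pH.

pH = 8.00

From K1 = [H⁺][HCO3⁻]/[CO2(aq)]:  pH = pK1 + log₁₀([HCO3⁻]/[CO2(aq)])
log₁₀(74.1) = +1.870
pH = 6.13 + (+1.870) = 8.00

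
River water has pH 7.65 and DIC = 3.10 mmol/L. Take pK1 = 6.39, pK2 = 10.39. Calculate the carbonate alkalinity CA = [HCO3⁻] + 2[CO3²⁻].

CA = [HCO3⁻] + 2[CO3²⁻] = (α₁ + 2α₂)·DIC
At pH 7.65: [H⁺]/K1 = 10^-1.26 = 0.054954, K2/[H⁺] = 10^-2.74 = 0.0018197
α₁ = 1/(1 + 0.054954 + 0.0018197) = 1/1.0568 = 0.9463; α₂ = α₁·K2/[H⁺] = 0.001722
α₁ + 2α₂ = 0.9497
CA = 0.9497 × 3.10 = 2.94 mmol/L

CA = 2.94 mmol/L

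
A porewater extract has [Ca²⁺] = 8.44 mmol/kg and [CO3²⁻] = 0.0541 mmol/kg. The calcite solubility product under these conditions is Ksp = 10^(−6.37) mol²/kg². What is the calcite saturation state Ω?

Ω = 1.07

Ksp = 10^(−6.37) = 4.266×10^-7
Ω = [Ca²⁺][CO3²⁻]/Ksp = (8.44×10^-3)(0.0541×10^-3) / 4.266×10^-7 = 1.07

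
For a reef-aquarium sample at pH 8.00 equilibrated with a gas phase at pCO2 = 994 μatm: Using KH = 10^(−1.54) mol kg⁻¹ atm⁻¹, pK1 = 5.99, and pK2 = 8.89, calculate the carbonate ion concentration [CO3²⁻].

[CO3²⁻] = 0.378 mmol/kg

[CO2*] = KH · pCO2 = 10^(−1.54) × 994×10^-6 = 2.867×10^-5 mol/kg
α₀ = 1/(1 + K1/[H⁺] + K1K2/[H⁺]²) = 1/(1 + 10^+2.01 + 10^+1.12) = 0.008583
DIC = [CO2*]/α₀ = 2.867×10^-5 / 0.008583 = 3.340 mmol/kg
[CO3²⁻] = α₂·DIC; α₂ = 0.1131, so [CO3²⁻] = 0.1131 × 3.340 = 0.378 mmol/kg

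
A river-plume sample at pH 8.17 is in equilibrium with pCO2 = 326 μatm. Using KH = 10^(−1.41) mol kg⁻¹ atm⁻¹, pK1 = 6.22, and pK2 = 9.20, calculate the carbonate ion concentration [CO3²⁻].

[CO3²⁻] = 0.105 mmol/kg

[CO2*] = KH · pCO2 = 10^(−1.41) × 326×10^-6 = 1.268×10^-5 mol/kg
α₀ = 1/(1 + K1/[H⁺] + K1K2/[H⁺]²) = 1/(1 + 10^+1.95 + 10^+0.92) = 0.01016
DIC = [CO2*]/α₀ = 1.268×10^-5 / 0.01016 = 1.249 mmol/kg
[CO3²⁻] = α₂·DIC; α₂ = 0.08449, so [CO3²⁻] = 0.08449 × 1.249 = 0.105 mmol/kg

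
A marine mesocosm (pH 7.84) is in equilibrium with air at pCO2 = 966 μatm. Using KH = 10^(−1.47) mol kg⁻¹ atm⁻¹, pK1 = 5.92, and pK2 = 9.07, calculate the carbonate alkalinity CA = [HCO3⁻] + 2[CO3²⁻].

[CO2*] = KH · pCO2 = 10^(−1.47) × 966×10^-6 = 3.273×10^-5 mol/kg
α₀ = 1/(1 + K1/[H⁺] + K1K2/[H⁺]²) = 1/(1 + 10^+1.92 + 10^+0.69) = 0.01123
DIC = [CO2*]/α₀ = 3.273×10^-5 / 0.01123 = 2.916 mmol/kg
CA = (α₁ + 2α₂)·DIC = (0.9338 + 2×0.05499) × 2.916 = 3.04 mmol/kg

CA = 3.04 mmol/kg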